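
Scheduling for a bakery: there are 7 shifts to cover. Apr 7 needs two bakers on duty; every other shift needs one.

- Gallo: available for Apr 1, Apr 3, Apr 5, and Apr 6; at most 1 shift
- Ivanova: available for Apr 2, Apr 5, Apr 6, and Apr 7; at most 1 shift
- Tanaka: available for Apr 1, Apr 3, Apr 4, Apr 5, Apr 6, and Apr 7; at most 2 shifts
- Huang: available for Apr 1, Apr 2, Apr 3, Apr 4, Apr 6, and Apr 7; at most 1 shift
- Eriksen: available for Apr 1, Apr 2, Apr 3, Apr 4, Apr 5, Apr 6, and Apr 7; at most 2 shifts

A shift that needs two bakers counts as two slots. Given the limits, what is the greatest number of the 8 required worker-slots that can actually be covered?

Total capacity across all bakers is 1+1+2+1+2 = 7, and 8 slots are needed, so at most 7 can be filled.
An assignment achieving 7: Apr 1→Gallo, Apr 2→Ivanova, Apr 3→Tanaka, Apr 4→Tanaka, Apr 5→Eriksen, Apr 7→Huang+Eriksen.
Loads: Gallo 1/1, Ivanova 1/1, Tanaka 2/2, Huang 1/1, Eriksen 2/2.

7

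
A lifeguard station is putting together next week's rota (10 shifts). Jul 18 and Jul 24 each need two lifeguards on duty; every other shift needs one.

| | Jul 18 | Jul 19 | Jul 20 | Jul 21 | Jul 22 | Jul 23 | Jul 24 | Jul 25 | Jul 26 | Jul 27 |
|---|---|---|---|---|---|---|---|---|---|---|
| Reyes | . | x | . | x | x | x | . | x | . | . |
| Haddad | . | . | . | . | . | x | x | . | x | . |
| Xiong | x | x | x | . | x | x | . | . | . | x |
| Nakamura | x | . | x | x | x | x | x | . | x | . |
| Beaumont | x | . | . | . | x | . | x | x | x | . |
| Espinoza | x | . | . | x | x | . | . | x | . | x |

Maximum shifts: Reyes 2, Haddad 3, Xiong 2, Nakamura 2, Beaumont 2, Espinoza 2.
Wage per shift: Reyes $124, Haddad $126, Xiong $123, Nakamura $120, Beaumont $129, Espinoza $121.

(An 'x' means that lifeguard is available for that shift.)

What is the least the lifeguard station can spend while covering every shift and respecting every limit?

$1483

Picking the cheapest available lifeguard for each shift independently would cost $1452, but that ignores the shift limits.
An optimal schedule: Jul 18→Espinoza+Xiong, Jul 19→Xiong, Jul 20→Nakamura, Jul 21→Nakamura, Jul 22→Reyes, Jul 23→Haddad, Jul 24→Haddad+Beaumont, Jul 25→Reyes, Jul 26→Haddad, Jul 27→Espinoza.
Total: 121 + 123 + 123 + 120 + 120 + 124 + 126 + 126 + 129 + 124 + 126 + 121 = $1483.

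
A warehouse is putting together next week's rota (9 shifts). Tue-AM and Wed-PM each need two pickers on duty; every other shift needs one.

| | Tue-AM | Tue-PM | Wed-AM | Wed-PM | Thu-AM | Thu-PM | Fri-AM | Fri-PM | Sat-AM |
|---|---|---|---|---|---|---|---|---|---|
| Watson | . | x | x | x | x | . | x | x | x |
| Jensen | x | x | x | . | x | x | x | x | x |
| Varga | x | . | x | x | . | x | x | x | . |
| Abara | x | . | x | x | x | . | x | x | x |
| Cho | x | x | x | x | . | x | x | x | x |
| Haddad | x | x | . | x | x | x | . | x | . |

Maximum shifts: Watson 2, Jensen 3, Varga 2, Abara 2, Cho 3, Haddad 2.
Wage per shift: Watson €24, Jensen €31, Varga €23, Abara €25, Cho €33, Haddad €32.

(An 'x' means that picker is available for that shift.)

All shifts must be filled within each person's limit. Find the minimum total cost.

€301

Picking the cheapest available picker for each shift independently would cost €259, but that ignores the shift limits.
An optimal schedule: Tue-AM→Jensen+Haddad, Tue-PM→Watson, Wed-AM→Varga, Wed-PM→Abara+Haddad, Thu-AM→Watson, Thu-PM→Varga, Fri-AM→Jensen, Fri-PM→Jensen, Sat-AM→Abara.
Total: 31 + 32 + 24 + 23 + 25 + 32 + 24 + 23 + 31 + 31 + 25 = €301.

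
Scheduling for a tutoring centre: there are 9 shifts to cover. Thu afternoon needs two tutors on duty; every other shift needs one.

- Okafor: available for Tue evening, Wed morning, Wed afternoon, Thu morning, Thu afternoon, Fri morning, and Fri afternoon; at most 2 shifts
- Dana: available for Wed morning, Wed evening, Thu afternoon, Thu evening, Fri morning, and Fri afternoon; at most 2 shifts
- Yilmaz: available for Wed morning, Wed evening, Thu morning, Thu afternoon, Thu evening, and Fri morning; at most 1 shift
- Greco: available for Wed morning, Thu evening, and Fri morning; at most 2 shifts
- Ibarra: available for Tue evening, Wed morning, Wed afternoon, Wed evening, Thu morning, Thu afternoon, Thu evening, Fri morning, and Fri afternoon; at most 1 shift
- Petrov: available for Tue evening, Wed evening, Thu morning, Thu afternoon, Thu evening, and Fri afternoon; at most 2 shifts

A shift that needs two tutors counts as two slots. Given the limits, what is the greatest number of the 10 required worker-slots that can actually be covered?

Total capacity across all tutors is 2+2+1+2+1+2 = 10, and 10 slots are needed, so at most 10 can be filled.
An assignment achieving 10: Tue evening→Okafor, Wed morning→Greco, Wed afternoon→Okafor, Wed evening→Dana, Thu morning→Yilmaz, Thu afternoon→Ibarra+Petrov, Thu evening→Petrov, Fri morning→Greco, Fri afternoon→Dana.
Loads: Okafor 2/2, Dana 2/2, Yilmaz 1/1, Greco 2/2, Ibarra 1/1, Petrov 2/2.

10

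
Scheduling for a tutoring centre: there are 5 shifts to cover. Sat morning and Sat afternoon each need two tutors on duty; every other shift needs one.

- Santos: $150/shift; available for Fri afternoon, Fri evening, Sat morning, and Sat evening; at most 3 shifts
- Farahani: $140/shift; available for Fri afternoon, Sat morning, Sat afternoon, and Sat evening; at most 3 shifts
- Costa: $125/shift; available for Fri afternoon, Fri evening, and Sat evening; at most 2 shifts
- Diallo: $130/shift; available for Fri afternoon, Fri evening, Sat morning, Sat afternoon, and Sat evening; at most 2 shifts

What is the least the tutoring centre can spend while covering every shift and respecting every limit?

Sat afternoon can only be covered by Farahani and Diallo, so that assignment is forced.
Picking the cheapest available tutor for each shift independently would cost $915, but that ignores the shift limits.
An optimal schedule: Fri afternoon→Costa, Fri evening→Costa, Sat morning→Diallo+Farahani, Sat afternoon→Diallo+Farahani, Sat evening→Farahani.
Total: 125 + 125 + 130 + 140 + 130 + 140 + 140 = $930.

$930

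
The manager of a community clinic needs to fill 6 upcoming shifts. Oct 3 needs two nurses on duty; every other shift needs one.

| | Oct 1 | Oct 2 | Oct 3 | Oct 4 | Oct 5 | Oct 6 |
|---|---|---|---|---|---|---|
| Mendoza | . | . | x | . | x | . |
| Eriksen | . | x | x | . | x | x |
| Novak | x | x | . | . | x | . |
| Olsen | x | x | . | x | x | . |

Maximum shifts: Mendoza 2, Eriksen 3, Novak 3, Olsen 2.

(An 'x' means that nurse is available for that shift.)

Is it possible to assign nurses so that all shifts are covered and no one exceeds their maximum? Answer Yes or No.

Oct 3 can only be covered by Mendoza and Eriksen, so that assignment is forced.
Oct 4 can only be covered by Olsen, so that assignment is forced.
Oct 6 can only be covered by Eriksen, so that assignment is forced.
One valid schedule: Oct 1→Novak, Oct 2→Eriksen, Oct 3→Mendoza+Eriksen, Oct 4→Olsen, Oct 5→Mendoza, Oct 6→Eriksen.
Loads: Mendoza 2/2, Eriksen 3/3, Novak 1/3, Olsen 1/2 — all within limits.

Yes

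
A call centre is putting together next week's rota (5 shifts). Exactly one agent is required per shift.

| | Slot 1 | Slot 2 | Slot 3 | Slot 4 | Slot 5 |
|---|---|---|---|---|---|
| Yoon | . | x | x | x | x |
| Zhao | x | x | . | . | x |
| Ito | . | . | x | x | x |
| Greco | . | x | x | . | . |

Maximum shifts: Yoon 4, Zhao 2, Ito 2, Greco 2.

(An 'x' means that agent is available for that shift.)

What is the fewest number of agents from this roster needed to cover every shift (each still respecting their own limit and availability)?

2

5 slots to fill and no one can take more than 4, so at least ⌈5/4⌉ = 2 agents are needed.
Yoon and Zhao alone can cover everything: Slot 1→Zhao, Slot 2→Yoon, Slot 3→Yoon, Slot 4→Yoon, Slot 5→Yoon.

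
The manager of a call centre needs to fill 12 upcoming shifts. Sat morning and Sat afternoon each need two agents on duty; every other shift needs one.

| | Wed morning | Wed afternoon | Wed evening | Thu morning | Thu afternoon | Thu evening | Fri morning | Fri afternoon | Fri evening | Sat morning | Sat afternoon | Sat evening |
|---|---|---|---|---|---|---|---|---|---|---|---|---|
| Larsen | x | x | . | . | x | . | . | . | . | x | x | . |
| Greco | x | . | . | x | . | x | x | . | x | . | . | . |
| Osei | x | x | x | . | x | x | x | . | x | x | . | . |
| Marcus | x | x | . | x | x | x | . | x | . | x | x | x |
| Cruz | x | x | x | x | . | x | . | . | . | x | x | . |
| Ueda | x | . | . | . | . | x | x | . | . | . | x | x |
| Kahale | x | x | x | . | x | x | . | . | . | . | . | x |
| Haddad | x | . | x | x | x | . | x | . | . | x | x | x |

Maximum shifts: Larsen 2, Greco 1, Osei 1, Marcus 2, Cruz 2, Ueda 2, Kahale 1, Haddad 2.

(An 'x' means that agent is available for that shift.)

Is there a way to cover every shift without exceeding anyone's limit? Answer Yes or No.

No

Total capacity is 2+1+1+2+2+2+1+2 = 13 but 14 worker-slots are needed — infeasible.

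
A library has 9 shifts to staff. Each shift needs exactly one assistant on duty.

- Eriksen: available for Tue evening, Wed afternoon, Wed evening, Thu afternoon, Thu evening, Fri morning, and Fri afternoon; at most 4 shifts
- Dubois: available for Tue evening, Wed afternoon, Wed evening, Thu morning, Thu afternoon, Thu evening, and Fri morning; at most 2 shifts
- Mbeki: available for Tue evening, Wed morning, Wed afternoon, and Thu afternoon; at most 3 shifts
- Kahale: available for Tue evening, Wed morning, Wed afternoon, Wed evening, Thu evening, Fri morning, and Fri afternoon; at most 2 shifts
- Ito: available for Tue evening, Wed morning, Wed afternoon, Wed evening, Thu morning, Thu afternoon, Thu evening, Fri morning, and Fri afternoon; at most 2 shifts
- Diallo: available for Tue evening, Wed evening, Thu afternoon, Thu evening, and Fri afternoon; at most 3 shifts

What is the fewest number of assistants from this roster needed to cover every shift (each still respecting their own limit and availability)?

9 slots to fill and no one can take more than 4, so at least ⌈9/4⌉ = 3 assistants are needed.
Eriksen, Dubois, and Mbeki alone can cover everything: Tue evening→Dubois, Wed morning→Mbeki, Wed afternoon→Mbeki, Wed evening→Eriksen, Thu morning→Dubois, Thu afternoon→Mbeki, Thu evening→Eriksen, Fri morning→Eriksen, Fri afternoon→Eriksen.

3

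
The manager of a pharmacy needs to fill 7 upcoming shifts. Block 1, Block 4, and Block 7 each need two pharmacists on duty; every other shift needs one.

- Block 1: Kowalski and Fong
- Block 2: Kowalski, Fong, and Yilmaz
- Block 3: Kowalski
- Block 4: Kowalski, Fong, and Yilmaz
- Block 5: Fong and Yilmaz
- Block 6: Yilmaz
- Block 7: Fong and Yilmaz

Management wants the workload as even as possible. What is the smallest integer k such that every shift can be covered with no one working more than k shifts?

4

With 3 pharmacists and 10 worker-slots to fill, someone must work at least ⌈10/3⌉ = 4 shifts, so k ≥ 4.
k = 4 works: Block 1→Kowalski+Fong, Block 2→Kowalski, Block 3→Kowalski, Block 4→Kowalski+Fong, Block 5→Fong, Block 6→Yilmaz, Block 7→Fong+Yilmaz.
Loads: Kowalski 4, Fong 4, Yilmaz 2 — all ≤ 4.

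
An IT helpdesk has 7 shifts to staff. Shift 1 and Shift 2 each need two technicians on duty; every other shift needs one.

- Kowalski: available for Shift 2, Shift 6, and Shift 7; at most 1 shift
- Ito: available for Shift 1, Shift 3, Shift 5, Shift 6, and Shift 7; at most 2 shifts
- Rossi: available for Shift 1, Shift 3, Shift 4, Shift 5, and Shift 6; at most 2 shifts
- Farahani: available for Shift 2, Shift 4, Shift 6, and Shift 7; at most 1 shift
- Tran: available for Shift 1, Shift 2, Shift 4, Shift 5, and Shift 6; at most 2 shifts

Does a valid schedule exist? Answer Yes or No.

No

Total capacity is 1+2+2+1+2 = 8 but 9 worker-slots are needed — infeasible.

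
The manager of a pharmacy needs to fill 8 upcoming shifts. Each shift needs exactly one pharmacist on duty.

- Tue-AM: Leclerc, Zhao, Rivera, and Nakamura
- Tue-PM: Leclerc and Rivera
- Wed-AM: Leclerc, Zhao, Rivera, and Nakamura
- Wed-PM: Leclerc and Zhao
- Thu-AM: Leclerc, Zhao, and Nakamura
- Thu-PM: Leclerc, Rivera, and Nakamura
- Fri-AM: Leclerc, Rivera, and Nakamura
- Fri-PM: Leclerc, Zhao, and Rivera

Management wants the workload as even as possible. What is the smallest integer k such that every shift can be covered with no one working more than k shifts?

With 4 pharmacists and 8 worker-slots to fill, someone must work at least ⌈8/4⌉ = 2 shifts, so k ≥ 2.
k = 2 works: Tue-AM→Nakamura, Tue-PM→Leclerc, Wed-AM→Nakamura, Wed-PM→Leclerc, Thu-AM→Zhao, Thu-PM→Rivera, Fri-AM→Rivera, Fri-PM→Zhao.
Loads: Leclerc 2, Zhao 2, Rivera 2, Nakamura 2 — all ≤ 2.

2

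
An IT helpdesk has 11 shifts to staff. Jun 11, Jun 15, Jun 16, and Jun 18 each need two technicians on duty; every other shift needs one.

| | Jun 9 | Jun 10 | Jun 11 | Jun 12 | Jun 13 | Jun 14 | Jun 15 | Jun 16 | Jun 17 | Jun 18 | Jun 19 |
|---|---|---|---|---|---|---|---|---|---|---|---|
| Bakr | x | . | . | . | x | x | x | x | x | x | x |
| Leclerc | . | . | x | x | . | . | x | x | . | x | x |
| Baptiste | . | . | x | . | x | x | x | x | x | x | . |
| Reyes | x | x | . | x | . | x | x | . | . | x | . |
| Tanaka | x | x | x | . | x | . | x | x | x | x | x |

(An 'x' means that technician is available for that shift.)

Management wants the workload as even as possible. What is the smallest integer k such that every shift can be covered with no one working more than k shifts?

With 5 technicians and 15 worker-slots to fill, someone must work at least ⌈15/5⌉ = 3 shifts, so k ≥ 3.
k = 3 works: Jun 9→Bakr, Jun 10→Reyes, Jun 11→Leclerc+Baptiste, Jun 12→Leclerc, Jun 13→Bakr, Jun 14→Bakr, Jun 15→Reyes+Tanaka, Jun 16→Baptiste+Tanaka, Jun 17→Baptiste, Jun 18→Reyes+Tanaka, Jun 19→Leclerc.
Loads: Bakr 3, Leclerc 3, Baptiste 3, Reyes 3, Tanaka 3 — all ≤ 3.

3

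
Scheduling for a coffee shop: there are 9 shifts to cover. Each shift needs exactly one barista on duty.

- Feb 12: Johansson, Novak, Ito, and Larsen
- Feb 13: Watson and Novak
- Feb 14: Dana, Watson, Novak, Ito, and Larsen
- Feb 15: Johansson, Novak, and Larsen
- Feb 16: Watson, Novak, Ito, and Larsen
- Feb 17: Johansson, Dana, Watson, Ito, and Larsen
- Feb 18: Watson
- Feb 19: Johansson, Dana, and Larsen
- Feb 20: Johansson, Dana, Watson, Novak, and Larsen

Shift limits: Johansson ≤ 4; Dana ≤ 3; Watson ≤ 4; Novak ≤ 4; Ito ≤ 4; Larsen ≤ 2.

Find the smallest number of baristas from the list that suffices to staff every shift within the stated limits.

3

9 slots to fill and no one can take more than 4, so at least ⌈9/4⌉ = 3 baristas are needed.
Johansson, Dana, and Watson alone can cover everything: Feb 12→Johansson, Feb 13→Watson, Feb 14→Dana, Feb 15→Johansson, Feb 16→Watson, Feb 17→Johansson, Feb 18→Watson, Feb 19→Johansson, Feb 20→Dana.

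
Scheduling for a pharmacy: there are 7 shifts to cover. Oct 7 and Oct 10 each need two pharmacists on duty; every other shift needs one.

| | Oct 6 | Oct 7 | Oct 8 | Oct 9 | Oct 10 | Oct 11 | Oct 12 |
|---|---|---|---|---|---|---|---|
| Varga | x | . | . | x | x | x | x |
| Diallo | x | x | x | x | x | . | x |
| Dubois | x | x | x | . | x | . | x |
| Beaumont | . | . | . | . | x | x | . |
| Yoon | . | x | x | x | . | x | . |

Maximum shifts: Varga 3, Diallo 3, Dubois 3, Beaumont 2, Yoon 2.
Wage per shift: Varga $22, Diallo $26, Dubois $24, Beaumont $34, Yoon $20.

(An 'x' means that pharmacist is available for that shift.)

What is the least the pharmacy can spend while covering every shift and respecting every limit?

$204

Picking the cheapest available pharmacist for each shift independently would cost $194, but that ignores the shift limits.
An optimal schedule: Oct 6→Varga, Oct 7→Yoon+Dubois, Oct 8→Yoon, Oct 9→Varga, Oct 10→Dubois+Diallo, Oct 11→Varga, Oct 12→Dubois.
Total: 22 + 20 + 24 + 20 + 22 + 24 + 26 + 22 + 24 = $204.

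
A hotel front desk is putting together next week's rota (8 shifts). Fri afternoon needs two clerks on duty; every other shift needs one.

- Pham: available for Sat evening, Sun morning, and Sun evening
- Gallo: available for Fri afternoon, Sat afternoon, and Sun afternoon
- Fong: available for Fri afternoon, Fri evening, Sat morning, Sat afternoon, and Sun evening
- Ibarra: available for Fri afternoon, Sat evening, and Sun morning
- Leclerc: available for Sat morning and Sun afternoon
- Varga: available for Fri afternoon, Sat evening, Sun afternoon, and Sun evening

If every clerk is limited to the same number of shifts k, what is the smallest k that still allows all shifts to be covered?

With 6 clerks and 9 worker-slots to fill, someone must work at least ⌈9/6⌉ = 2 shifts, so k ≥ 2.
k = 2 works: Fri afternoon→Ibarra+Varga, Fri evening→Fong, Sat morning→Fong, Sat afternoon→Gallo, Sat evening→Pham, Sun morning→Pham, Sun afternoon→Gallo, Sun evening→Varga.
Loads: Pham 2, Gallo 2, Fong 2, Ibarra 1, Leclerc 0, Varga 2 — all ≤ 2.

2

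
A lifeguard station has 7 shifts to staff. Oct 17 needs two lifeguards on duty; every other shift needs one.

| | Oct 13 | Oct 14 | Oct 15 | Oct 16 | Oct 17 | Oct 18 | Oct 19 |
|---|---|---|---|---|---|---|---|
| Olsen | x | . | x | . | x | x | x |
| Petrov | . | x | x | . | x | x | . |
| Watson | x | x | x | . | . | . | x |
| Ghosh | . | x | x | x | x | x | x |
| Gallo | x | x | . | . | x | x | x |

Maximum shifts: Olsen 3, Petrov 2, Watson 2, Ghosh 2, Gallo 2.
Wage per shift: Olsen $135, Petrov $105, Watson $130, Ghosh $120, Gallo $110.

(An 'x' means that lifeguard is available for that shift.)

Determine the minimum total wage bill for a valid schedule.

$930

Oct 16 can only be covered by Ghosh, so that assignment is forced.
Picking the cheapest available lifeguard for each shift independently would cost $870, but that ignores the shift limits.
An optimal schedule: Oct 13→Gallo, Oct 14→Petrov, Oct 15→Watson, Oct 16→Ghosh, Oct 17→Gallo+Ghosh, Oct 18→Petrov, Oct 19→Watson.
Total: 110 + 105 + 130 + 120 + 110 + 120 + 105 + 130 = $930.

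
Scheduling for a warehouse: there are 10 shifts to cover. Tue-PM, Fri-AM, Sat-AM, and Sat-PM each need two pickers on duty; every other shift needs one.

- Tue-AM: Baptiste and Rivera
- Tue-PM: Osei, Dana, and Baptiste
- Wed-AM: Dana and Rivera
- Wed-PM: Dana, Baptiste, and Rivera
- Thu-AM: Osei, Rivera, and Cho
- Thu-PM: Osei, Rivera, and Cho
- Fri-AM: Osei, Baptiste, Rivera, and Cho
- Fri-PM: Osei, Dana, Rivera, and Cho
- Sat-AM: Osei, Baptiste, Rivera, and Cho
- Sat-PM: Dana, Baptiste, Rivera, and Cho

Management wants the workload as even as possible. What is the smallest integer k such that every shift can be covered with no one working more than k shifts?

With 5 pickers and 14 worker-slots to fill, someone must work at least ⌈14/5⌉ = 3 shifts, so k ≥ 3.
k = 3 works: Tue-AM→Baptiste, Tue-PM→Osei+Dana, Wed-AM→Dana, Wed-PM→Dana, Thu-AM→Osei, Thu-PM→Osei, Fri-AM→Baptiste+Rivera, Fri-PM→Rivera, Sat-AM→Baptiste+Cho, Sat-PM→Rivera+Cho.
Loads: Osei 3, Dana 3, Baptiste 3, Rivera 3, Cho 2 — all ≤ 3.

3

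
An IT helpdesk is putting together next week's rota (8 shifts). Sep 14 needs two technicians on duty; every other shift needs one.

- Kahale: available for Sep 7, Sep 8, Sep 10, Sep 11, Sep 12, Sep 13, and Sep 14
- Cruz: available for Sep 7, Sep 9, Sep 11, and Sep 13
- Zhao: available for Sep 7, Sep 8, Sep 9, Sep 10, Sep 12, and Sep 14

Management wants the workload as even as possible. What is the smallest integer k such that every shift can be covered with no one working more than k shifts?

3

With 3 technicians and 9 worker-slots to fill, someone must work at least ⌈9/3⌉ = 3 shifts, so k ≥ 3.
k = 3 works: Sep 7→Zhao, Sep 8→Kahale, Sep 9→Cruz, Sep 10→Kahale, Sep 11→Cruz, Sep 12→Zhao, Sep 13→Cruz, Sep 14→Kahale+Zhao.
Loads: Kahale 3, Cruz 3, Zhao 3 — all ≤ 3.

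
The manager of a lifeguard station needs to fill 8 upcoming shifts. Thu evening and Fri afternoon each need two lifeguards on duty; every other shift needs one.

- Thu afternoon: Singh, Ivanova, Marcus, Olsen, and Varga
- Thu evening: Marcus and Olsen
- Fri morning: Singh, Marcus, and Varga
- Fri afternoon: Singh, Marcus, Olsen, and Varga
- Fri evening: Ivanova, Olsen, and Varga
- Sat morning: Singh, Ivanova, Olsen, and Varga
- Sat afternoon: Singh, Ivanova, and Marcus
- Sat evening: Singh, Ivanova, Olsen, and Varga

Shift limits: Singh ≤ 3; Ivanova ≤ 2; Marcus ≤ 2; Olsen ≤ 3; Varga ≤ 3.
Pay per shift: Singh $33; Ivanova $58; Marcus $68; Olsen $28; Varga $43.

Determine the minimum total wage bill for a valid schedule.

$380

Thu evening can only be covered by Marcus and Olsen, so that assignment is forced.
Picking the cheapest available lifeguard for each shift independently would cost $335, but that ignores the shift limits.
An optimal schedule: Thu afternoon→Varga, Thu evening→Olsen+Marcus, Fri morning→Singh, Fri afternoon→Singh+Varga, Fri evening→Olsen, Sat morning→Olsen, Sat afternoon→Singh, Sat evening→Varga.
Total: 43 + 28 + 68 + 33 + 33 + 43 + 28 + 28 + 33 + 43 = $380.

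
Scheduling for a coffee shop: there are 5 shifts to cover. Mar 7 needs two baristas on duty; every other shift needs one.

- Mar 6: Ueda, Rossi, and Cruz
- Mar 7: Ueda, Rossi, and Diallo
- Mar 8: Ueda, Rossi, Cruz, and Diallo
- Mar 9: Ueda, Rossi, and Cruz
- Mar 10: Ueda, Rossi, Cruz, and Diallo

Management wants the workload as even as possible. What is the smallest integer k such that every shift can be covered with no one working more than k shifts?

2

With 4 baristas and 6 worker-slots to fill, someone must work at least ⌈6/4⌉ = 2 shifts, so k ≥ 2.
k = 2 works: Mar 6→Ueda, Mar 7→Ueda+Rossi, Mar 8→Cruz, Mar 9→Rossi, Mar 10→Cruz.
Loads: Ueda 2, Rossi 2, Cruz 2, Diallo 0 — all ≤ 2.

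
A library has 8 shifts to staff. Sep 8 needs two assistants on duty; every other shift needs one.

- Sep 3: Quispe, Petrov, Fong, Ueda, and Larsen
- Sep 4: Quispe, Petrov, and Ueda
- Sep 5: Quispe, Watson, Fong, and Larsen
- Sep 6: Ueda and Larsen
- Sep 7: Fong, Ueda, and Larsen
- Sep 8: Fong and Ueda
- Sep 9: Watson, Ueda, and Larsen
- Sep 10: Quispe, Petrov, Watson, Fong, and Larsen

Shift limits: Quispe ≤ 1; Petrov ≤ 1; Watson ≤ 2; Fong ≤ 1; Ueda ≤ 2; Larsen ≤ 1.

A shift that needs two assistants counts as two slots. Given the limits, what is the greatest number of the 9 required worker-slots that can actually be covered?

Total capacity across all assistants is 1+1+2+1+2+1 = 8, and 9 slots are needed, so at most 8 can be filled.
An assignment achieving 8: Sep 3→Petrov, Sep 4→Quispe, Sep 5→Watson, Sep 6→Ueda, Sep 7→Larsen, Sep 8→Fong+Ueda, Sep 9→Watson.
Loads: Quispe 1/1, Petrov 1/1, Watson 2/2, Fong 1/1, Ueda 2/2, Larsen 1/1.

8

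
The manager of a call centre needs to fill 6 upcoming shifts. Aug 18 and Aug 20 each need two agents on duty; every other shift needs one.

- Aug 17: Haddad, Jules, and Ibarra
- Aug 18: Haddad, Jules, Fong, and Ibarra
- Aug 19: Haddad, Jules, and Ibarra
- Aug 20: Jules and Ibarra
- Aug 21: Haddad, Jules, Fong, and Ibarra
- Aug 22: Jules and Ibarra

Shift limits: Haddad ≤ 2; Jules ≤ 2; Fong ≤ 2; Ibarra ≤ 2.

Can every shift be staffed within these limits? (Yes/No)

Aug 20 can only be covered by Jules and Ibarra, so that assignment is forced.
One valid schedule: Aug 17→Haddad, Aug 18→Fong+Ibarra, Aug 19→Haddad, Aug 20→Jules+Ibarra, Aug 21→Fong, Aug 22→Jules.
Loads: Haddad 2/2, Jules 2/2, Fong 2/2, Ibarra 2/2 — all within limits.

Yes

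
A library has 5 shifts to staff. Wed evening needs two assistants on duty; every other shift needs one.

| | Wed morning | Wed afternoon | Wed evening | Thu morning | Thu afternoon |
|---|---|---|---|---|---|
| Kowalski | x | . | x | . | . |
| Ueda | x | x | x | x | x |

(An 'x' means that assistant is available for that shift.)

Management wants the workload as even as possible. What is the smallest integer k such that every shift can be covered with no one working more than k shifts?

4

With 2 assistants and 6 worker-slots to fill, someone must work at least ⌈6/2⌉ = 3 shifts, so k ≥ 3.
k = 3 fails: Shifts {Wed afternoon, Wed evening, Thu morning, Thu afternoon} need 5 worker-slots in total, but the assistants available for any of those shifts (Kowalski and Ueda) can supply at most 4 among them. So no valid schedule exists.
k = 4 works: Wed morning→Kowalski, Wed afternoon→Ueda, Wed evening→Kowalski+Ueda, Thu morning→Ueda, Thu afternoon→Ueda.
Loads: Kowalski 2, Ueda 4 — all ≤ 4.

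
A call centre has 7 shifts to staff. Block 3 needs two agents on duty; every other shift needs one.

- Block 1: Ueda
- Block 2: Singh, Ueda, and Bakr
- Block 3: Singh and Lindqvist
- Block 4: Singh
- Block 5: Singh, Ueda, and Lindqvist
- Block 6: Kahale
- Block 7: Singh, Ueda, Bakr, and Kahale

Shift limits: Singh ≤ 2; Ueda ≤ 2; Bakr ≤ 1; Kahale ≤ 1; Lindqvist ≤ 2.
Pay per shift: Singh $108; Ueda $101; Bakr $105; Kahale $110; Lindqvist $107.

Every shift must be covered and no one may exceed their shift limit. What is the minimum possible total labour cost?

Block 1 can only be covered by Ueda, so that assignment is forced.
Block 3 can only be covered by Singh and Lindqvist, so that assignment is forced.
Block 4 can only be covered by Singh, so that assignment is forced.
Picking the cheapest available agent for each shift independently would cost $837, but that ignores the shift limits.
An optimal schedule: Block 1→Ueda, Block 2→Ueda, Block 3→Singh+Lindqvist, Block 4→Singh, Block 5→Lindqvist, Block 6→Kahale, Block 7→Bakr.
Total: 101 + 101 + 108 + 107 + 108 + 107 + 110 + 105 = $847.

$847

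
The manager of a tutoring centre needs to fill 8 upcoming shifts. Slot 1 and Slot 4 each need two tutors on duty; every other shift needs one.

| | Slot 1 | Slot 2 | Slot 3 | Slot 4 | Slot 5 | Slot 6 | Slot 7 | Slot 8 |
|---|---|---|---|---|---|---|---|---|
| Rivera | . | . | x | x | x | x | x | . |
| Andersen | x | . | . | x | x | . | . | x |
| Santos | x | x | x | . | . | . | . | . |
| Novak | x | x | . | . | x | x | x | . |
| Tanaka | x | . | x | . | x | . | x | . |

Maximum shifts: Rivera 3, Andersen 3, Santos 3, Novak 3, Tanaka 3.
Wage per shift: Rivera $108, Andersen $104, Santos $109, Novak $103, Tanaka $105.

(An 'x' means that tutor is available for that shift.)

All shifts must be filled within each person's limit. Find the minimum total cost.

Slot 4 can only be covered by Rivera and Andersen, so that assignment is forced.
Slot 8 can only be covered by Andersen, so that assignment is forced.
Picking the cheapest available tutor for each shift independently would cost $1040, but that ignores the shift limits.
An optimal schedule: Slot 1→Andersen+Tanaka, Slot 2→Novak, Slot 3→Tanaka, Slot 4→Andersen+Rivera, Slot 5→Tanaka, Slot 6→Novak, Slot 7→Novak, Slot 8→Andersen.
Total: 104 + 105 + 103 + 105 + 104 + 108 + 105 + 103 + 103 + 104 = $1044.

$1044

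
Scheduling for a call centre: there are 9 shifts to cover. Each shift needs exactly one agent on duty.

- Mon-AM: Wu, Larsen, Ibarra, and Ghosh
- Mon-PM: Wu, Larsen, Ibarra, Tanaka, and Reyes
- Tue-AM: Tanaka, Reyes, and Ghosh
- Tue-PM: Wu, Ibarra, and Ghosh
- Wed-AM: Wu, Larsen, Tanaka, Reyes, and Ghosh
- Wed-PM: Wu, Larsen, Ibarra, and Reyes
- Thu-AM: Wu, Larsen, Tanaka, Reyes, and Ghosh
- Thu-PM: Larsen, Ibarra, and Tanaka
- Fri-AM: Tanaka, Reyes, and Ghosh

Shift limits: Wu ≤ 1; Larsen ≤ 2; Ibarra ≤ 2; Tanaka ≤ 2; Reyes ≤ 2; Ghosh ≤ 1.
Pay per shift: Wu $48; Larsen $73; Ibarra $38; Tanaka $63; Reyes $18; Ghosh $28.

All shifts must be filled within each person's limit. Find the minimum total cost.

$387

Picking the cheapest available agent for each shift independently would cost $202, but that ignores the shift limits.
An optimal schedule: Mon-AM→Ibarra, Mon-PM→Tanaka, Tue-AM→Reyes, Tue-PM→Ghosh, Wed-AM→Tanaka, Wed-PM→Wu, Thu-AM→Larsen, Thu-PM→Ibarra, Fri-AM→Reyes.
Total: 38 + 63 + 18 + 28 + 63 + 48 + 73 + 38 + 18 = $387.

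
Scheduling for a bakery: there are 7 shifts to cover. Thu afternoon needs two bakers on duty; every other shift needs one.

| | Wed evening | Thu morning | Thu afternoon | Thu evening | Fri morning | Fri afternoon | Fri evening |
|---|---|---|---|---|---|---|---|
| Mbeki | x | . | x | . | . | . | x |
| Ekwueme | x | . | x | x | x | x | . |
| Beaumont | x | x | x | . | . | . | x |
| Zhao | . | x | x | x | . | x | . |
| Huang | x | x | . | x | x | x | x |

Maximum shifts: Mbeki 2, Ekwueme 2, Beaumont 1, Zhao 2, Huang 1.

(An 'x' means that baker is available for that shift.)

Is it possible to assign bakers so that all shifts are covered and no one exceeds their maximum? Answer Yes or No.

Yes

One valid schedule: Wed evening→Huang, Thu morning→Beaumont, Thu afternoon→Mbeki+Zhao, Thu evening→Ekwueme, Fri morning→Ekwueme, Fri afternoon→Zhao, Fri evening→Mbeki.
Loads: Mbeki 2/2, Ekwueme 2/2, Beaumont 1/1, Zhao 2/2, Huang 1/1 — all within limits.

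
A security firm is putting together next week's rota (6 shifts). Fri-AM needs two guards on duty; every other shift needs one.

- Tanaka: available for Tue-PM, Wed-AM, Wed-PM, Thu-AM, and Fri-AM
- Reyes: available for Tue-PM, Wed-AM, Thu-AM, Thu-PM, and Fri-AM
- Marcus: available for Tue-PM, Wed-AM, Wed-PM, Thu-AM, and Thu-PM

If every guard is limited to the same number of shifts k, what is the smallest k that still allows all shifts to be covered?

3

With 3 guards and 7 worker-slots to fill, someone must work at least ⌈7/3⌉ = 3 shifts, so k ≥ 3.
k = 3 works: Tue-PM→Tanaka, Wed-AM→Reyes, Wed-PM→Tanaka, Thu-AM→Marcus, Thu-PM→Reyes, Fri-AM→Tanaka+Reyes.
Loads: Tanaka 3, Reyes 3, Marcus 1 — all ≤ 3.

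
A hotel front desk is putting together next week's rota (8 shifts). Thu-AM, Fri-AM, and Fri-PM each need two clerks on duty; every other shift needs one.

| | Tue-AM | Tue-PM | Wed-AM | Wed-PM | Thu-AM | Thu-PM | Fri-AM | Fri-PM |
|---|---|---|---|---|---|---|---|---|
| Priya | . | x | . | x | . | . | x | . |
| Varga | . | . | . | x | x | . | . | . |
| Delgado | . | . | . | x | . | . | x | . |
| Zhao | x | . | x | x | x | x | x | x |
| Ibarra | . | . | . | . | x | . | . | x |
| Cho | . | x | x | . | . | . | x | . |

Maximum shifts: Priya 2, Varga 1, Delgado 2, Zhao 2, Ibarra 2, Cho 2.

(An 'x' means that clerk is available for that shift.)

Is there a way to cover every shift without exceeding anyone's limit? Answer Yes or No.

No

Total capacity is 11 and 11 slots are needed, so capacity alone doesn't rule it out.
Shifts {Tue-AM, Thu-PM, Fri-PM} need 4 worker-slots in total, but the clerks available for any of those shifts (Zhao and Ibarra) can supply at most 3 among them. So no valid schedule exists.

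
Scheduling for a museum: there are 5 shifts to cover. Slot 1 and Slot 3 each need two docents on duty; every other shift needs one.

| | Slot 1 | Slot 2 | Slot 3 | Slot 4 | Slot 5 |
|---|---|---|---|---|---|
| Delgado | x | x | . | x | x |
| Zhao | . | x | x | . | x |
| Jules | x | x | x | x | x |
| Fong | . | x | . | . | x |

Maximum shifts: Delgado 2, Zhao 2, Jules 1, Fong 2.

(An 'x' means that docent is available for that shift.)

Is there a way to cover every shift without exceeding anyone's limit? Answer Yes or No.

Total capacity is 7 and 7 slots are needed, so capacity alone doesn't rule it out.
Shifts {Slot 1, Slot 3} need 4 worker-slots in total, but the docents available for any of those shifts (Delgado, Zhao, and Jules) can supply at most 3 among them. So no valid schedule exists.

No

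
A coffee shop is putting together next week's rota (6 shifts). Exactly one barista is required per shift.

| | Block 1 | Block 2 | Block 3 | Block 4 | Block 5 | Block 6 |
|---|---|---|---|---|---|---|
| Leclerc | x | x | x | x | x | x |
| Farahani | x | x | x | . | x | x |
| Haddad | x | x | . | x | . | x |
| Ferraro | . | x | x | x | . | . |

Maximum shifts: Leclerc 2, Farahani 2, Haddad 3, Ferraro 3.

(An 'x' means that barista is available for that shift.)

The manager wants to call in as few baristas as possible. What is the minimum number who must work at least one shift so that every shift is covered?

3

6 slots to fill and no one can take more than 3, so at least ⌈6/3⌉ = 2 baristas are needed.
No set of 2 baristas can cover every shift (each such set leaves at least one shift with no one available or exceeds a cap).
Leclerc, Farahani, and Haddad alone can cover everything: Block 1→Farahani, Block 2→Haddad, Block 3→Leclerc, Block 4→Leclerc, Block 5→Farahani, Block 6→Haddad.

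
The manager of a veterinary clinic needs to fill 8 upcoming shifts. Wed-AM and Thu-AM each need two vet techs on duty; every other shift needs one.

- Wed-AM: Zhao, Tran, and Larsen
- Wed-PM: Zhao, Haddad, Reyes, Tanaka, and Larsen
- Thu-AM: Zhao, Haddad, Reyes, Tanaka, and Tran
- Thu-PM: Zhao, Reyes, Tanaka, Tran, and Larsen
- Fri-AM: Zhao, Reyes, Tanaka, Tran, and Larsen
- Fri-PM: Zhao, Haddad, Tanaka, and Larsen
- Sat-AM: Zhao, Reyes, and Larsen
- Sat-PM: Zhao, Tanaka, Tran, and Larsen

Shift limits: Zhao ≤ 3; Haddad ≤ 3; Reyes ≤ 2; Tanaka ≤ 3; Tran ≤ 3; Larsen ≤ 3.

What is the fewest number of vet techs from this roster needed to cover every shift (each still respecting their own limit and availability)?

4

10 slots to fill and no one can take more than 3, so at least ⌈10/3⌉ = 4 vet techs are needed.
Zhao, Haddad, Reyes, and Tran alone can cover everything: Wed-AM→Zhao+Tran, Wed-PM→Haddad, Thu-AM→Haddad+Tran, Thu-PM→Reyes, Fri-AM→Reyes, Fri-PM→Zhao, Sat-AM→Zhao, Sat-PM→Tran.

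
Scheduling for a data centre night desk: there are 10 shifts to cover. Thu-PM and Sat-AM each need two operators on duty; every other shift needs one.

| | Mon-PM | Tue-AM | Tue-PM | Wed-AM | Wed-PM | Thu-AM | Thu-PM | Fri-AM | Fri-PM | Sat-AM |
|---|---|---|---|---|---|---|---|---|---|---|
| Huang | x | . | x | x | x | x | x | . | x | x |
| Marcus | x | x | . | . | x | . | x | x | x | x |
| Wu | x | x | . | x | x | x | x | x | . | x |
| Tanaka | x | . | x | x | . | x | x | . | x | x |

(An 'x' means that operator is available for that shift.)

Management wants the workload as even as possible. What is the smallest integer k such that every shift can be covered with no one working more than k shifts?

With 4 operators and 12 worker-slots to fill, someone must work at least ⌈12/4⌉ = 3 shifts, so k ≥ 3.
k = 3 works: Mon-PM→Tanaka, Tue-AM→Marcus, Tue-PM→Huang, Wed-AM→Huang, Wed-PM→Huang, Thu-AM→Wu, Thu-PM→Wu+Tanaka, Fri-AM→Marcus, Fri-PM→Marcus, Sat-AM→Wu+Tanaka.
Loads: Huang 3, Marcus 3, Wu 3, Tanaka 3 — all ≤ 3.

3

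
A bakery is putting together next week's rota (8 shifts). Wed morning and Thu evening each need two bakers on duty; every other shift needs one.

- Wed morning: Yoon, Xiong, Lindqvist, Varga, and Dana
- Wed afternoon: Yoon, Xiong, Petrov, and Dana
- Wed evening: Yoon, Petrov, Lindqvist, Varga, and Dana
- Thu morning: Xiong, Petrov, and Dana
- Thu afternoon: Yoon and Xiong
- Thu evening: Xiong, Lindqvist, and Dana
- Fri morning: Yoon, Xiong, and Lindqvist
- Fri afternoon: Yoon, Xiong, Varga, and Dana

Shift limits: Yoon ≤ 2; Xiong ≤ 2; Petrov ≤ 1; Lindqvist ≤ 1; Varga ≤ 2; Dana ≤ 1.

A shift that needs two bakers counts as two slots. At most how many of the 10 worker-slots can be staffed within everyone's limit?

9

Total capacity across all bakers is 2+2+1+1+2+1 = 9, and 10 slots are needed, so at most 9 can be filled.
An assignment achieving 9: Wed morning→Varga+Dana, Wed afternoon→Petrov, Thu morning→Xiong, Thu afternoon→Yoon, Thu evening→Xiong+Lindqvist, Fri morning→Yoon, Fri afternoon→Varga.
Loads: Yoon 2/2, Xiong 2/2, Petrov 1/1, Lindqvist 1/1, Varga 2/2, Dana 1/1.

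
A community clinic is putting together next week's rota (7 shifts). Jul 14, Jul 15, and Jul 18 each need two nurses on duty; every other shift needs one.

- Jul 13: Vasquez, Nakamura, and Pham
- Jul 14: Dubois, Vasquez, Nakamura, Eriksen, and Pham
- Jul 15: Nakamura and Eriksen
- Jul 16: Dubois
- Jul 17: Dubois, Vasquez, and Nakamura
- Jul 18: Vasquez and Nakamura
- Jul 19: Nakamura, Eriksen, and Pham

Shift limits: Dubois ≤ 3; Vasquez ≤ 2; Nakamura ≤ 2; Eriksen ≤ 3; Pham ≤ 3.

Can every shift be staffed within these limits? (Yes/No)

Yes

Jul 15 can only be covered by Nakamura and Eriksen, so that assignment is forced.
Jul 16 can only be covered by Dubois, so that assignment is forced.
Jul 18 can only be covered by Vasquez and Nakamura, so that assignment is forced.
One valid schedule: Jul 13→Vasquez, Jul 14→Dubois+Eriksen, Jul 15→Nakamura+Eriksen, Jul 16→Dubois, Jul 17→Dubois, Jul 18→Vasquez+Nakamura, Jul 19→Eriksen.
Loads: Dubois 3/3, Vasquez 2/2, Nakamura 2/2, Eriksen 3/3, Pham 0/3 — all within limits.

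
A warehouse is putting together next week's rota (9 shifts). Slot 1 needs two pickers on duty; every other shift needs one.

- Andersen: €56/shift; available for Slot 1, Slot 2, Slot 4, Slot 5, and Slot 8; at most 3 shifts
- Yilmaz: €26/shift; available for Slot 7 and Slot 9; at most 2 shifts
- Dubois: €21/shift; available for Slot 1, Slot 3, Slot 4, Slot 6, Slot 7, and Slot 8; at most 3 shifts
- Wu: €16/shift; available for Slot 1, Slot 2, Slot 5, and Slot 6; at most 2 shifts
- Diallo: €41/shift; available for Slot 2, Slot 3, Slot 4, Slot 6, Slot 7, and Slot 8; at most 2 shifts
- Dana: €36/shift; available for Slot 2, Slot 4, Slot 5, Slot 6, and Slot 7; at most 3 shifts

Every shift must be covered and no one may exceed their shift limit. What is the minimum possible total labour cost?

Slot 9 can only be covered by Yilmaz, so that assignment is forced.
Picking the cheapest available picker for each shift independently would cost €195, but that ignores the shift limits.
An optimal schedule: Slot 1→Wu+Dubois, Slot 2→Dana, Slot 3→Dubois, Slot 4→Dana, Slot 5→Wu, Slot 6→Dana, Slot 7→Yilmaz, Slot 8→Dubois, Slot 9→Yilmaz.
Total: 16 + 21 + 36 + 21 + 36 + 16 + 36 + 26 + 21 + 26 = €255.

€255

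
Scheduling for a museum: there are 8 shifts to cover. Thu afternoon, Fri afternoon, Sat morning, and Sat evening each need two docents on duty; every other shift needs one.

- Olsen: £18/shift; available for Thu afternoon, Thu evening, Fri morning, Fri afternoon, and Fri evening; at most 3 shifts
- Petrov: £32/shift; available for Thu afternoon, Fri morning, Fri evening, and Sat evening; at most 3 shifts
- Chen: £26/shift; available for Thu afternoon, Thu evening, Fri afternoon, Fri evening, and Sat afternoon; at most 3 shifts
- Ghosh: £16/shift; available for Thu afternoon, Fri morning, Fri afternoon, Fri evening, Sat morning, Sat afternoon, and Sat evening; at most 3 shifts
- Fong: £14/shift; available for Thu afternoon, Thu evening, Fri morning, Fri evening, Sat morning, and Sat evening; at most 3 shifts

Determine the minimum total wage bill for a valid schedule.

Sat morning can only be covered by Ghosh and Fong, so that assignment is forced.
Picking the cheapest available docent for each shift independently would cost £182, but that ignores the shift limits.
An optimal schedule: Thu afternoon→Olsen+Chen, Thu evening→Fong, Fri morning→Olsen, Fri afternoon→Olsen+Chen, Fri evening→Chen, Sat morning→Fong+Ghosh, Sat afternoon→Ghosh, Sat evening→Fong+Ghosh.
Total: 18 + 26 + 14 + 18 + 18 + 26 + 26 + 14 + 16 + 16 + 14 + 16 = £222.

£222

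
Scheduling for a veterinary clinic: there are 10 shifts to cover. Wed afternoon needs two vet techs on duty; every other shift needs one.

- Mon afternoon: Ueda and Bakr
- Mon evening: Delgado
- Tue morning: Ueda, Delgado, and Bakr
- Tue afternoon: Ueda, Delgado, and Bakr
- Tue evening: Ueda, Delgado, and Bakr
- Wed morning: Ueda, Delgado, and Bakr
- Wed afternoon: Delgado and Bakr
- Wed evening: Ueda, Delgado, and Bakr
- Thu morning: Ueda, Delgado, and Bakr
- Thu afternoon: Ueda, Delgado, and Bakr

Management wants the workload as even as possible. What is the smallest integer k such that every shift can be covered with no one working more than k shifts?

4

With 3 vet techs and 11 worker-slots to fill, someone must work at least ⌈11/3⌉ = 4 shifts, so k ≥ 4.
k = 4 works: Mon afternoon→Ueda, Mon evening→Delgado, Tue morning→Ueda, Tue afternoon→Ueda, Tue evening→Ueda, Wed morning→Delgado, Wed afternoon→Delgado+Bakr, Wed evening→Delgado, Thu morning→Bakr, Thu afternoon→Bakr.
Loads: Ueda 4, Delgado 4, Bakr 3 — all ≤ 4.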